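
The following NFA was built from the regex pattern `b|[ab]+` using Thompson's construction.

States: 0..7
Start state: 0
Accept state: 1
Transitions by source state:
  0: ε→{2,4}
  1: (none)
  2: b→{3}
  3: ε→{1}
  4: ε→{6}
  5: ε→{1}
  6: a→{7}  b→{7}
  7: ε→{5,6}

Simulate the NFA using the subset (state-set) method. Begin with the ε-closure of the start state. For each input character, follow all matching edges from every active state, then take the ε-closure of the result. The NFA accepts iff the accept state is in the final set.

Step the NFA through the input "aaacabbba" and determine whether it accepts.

start: ε-closure({0}) = {0,2,4,6}
'a' @ 1: {1,5,6,7}  (accept∈set)
'a' @ 2: {1,5,6,7}  (accept∈set)
'a' @ 3: {1,5,6,7}  (accept∈set)
'c' @ 4: {}  — no active states
rest 'abbba' ignored (set empty)
final: {}; accept 1 not in set

Answer: REJECT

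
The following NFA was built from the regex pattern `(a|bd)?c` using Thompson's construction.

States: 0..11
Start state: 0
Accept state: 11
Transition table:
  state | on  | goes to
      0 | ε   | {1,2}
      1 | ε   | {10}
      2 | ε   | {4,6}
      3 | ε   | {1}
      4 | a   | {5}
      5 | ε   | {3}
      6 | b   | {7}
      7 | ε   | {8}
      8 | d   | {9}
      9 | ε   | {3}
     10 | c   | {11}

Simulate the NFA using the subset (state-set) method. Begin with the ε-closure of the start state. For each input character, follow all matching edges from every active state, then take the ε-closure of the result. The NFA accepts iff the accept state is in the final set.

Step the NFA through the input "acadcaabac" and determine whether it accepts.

start: ε-closure({0}) = {0,1,2,4,6,10}
'a' @ 1: {1,3,5,10}
'c' @ 2: {11}  [accepting]
'a' @ 3: {}  — state set empty
rest 'dcaabac' ignored (set empty)
final: {}; accept 11 not in set

Answer: REJECT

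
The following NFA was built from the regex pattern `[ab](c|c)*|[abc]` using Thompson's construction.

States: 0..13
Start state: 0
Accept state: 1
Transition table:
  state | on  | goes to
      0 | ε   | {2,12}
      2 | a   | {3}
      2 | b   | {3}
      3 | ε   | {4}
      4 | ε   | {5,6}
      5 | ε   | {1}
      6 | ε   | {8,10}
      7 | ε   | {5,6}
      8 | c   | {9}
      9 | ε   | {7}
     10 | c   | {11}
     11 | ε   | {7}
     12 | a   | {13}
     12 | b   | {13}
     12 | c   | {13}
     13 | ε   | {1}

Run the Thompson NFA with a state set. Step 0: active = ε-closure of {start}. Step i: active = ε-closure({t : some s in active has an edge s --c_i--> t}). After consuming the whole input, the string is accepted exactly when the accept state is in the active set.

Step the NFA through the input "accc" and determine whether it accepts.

Answer: ACCEPT

Derivation:
S₀ = ε-closure({0}) = {0,2,12}
'a' @ 1: {1,3,4,5,6,8,10,13}  (accept∈set)
'c' @ 2: {1,5,6,7,8,9,10,11}  (accept∈set)
'c' @ 3: {1,5,6,7,8,9,10,11}  (accept∈set)
'c' @ 4: {1,5,6,7,8,9,10,11}  (accept∈set)
after full input: {1,5,6,7,8,9,10,11}  (accept=1 in)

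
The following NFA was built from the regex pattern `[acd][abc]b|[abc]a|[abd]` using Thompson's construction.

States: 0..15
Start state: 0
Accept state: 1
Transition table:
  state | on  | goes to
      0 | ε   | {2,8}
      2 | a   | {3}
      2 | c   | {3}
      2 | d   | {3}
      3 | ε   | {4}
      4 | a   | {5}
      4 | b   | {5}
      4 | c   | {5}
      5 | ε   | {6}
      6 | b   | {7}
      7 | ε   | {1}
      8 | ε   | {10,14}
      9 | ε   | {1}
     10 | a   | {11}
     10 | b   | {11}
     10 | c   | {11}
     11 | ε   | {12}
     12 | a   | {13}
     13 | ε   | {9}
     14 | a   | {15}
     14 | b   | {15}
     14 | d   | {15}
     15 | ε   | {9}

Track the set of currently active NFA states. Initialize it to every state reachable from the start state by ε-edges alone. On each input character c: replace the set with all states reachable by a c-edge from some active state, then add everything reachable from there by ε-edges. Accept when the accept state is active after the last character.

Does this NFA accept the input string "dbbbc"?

Answer: REJECT

Trace:
S₀ = ε-closure({0}) = {0,2,8,10,14}
'd' @ 1: {1,3,4,9,15}  [accepting]
'b' @ 2: {5,6}
'b' @ 3: {1,7}  [accepting]
'b' @ 4: {}  — no active states
rest 'c' ignored (set empty)
final: {}; accept 1 not in set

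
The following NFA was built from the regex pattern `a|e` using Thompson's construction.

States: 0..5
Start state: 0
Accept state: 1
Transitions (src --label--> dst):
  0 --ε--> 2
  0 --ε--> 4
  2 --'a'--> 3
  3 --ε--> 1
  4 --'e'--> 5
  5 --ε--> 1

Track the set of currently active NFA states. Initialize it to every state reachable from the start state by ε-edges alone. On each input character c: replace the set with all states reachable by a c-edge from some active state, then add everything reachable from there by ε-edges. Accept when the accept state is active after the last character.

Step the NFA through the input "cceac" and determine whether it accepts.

Answer: REJECT

Derivation:
start: ε-closure({0}) = {0,2,4}
'c' @ 1: {}  — state set empty
rest 'ceac' ignored (set empty)
final: {}; accept 1 not in set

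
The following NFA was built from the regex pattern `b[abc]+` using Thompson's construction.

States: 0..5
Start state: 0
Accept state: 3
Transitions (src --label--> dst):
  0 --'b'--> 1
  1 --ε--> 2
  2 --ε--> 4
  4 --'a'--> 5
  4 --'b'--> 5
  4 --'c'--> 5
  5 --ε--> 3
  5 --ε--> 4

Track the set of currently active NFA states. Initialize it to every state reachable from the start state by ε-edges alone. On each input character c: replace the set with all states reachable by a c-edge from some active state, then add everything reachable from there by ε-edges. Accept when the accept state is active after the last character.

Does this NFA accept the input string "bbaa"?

Answer: ACCEPT

Derivation:
S₀ = ε-closure({0}) = {0}
'b' @ 1: {1,2,4}
'b' @ 2: {3,4,5}  [accepting]
'a' @ 3: {3,4,5}  [accepting]
'a' @ 4: {3,4,5}  [accepting]
end set {3,4,5} — state 3 in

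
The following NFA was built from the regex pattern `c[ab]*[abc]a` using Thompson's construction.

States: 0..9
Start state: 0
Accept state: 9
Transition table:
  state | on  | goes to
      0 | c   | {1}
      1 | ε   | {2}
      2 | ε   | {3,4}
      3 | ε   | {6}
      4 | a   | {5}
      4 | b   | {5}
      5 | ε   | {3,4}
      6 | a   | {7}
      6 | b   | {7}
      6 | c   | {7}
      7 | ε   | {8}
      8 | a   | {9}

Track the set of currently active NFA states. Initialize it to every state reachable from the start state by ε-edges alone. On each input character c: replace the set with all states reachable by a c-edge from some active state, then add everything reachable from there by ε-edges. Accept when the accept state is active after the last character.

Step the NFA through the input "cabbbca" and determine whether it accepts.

initial (ε-close {0}): {0}
'c' @ 1: {1,2,3,4,6}
'a' @ 2: {3,4,5,6,7,8}
'b' @ 3: {3,4,5,6,7,8}
'b' @ 4: {3,4,5,6,7,8}
'b' @ 5: {3,4,5,6,7,8}
'c' @ 6: {7,8}
'a' @ 7: {9}  [accepting]
after full input: {9}  (accept=9 in)

Answer: ACCEPT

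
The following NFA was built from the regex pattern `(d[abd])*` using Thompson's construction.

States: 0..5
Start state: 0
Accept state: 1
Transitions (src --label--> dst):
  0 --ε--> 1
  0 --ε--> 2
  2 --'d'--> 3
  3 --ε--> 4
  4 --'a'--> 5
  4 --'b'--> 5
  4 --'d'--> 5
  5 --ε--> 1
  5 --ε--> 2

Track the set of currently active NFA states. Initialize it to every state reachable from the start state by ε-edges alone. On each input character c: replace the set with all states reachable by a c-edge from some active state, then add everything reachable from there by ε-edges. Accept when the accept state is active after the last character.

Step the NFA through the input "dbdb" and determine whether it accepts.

Answer: ACCEPT

Trace:
S₀ = ε-closure({0}) = {0,1,2}
'd' @ 1: {3,4}
'b' @ 2: {1,2,5}  ✓accept
'd' @ 3: {3,4}
'b' @ 4: {1,2,5}  ✓accept
final: {1,2,5}; accept 1 in set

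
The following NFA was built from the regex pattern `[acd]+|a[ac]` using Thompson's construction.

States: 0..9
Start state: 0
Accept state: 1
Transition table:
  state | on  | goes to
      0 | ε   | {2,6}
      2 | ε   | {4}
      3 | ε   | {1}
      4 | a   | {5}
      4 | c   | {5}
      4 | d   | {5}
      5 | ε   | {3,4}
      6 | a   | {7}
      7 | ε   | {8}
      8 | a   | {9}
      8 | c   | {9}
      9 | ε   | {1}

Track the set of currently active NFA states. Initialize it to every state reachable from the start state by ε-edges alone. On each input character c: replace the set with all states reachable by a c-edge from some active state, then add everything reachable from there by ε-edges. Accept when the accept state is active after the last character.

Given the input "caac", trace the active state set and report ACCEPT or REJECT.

Answer: ACCEPT

Steps:
initial (ε-close {0}): {0,2,4,6}
'c' @ 1: {1,3,4,5}  (accept∈set)
'a' @ 2: {1,3,4,5}  (accept∈set)
'a' @ 3: {1,3,4,5}  (accept∈set)
'c' @ 4: {1,3,4,5}  (accept∈set)
end set {1,3,4,5} — state 1 in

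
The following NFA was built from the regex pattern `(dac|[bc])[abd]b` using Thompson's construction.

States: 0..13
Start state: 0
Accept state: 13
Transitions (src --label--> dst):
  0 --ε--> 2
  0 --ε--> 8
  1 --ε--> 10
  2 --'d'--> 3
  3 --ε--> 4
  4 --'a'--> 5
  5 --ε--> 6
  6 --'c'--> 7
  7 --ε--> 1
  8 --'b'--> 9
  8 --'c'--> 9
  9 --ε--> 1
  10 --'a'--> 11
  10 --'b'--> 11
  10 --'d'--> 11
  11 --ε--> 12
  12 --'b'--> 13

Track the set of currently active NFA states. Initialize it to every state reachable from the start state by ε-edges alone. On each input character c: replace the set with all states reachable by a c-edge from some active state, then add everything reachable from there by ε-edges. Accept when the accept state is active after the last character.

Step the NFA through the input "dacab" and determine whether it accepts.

start: ε-closure({0}) = {0,2,8}
'd' @ 1: {3,4}
'a' @ 2: {5,6}
'c' @ 3: {1,7,10}
'a' @ 4: {11,12}
'b' @ 5: {13}  (accept∈set)
after full input: {13}  (accept=13 in)

Answer: ACCEPT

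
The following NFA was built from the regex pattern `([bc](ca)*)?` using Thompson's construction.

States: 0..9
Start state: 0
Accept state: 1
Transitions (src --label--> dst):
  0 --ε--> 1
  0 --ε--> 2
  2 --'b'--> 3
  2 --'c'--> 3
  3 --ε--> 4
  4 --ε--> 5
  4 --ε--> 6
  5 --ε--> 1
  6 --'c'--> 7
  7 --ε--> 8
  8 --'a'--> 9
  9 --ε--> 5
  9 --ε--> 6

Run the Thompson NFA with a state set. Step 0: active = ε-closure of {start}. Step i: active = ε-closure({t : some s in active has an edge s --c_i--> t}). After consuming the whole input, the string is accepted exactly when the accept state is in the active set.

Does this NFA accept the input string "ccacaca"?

S₀ = ε-closure({0}) = {0,1,2}
'c' @ 1: {1,3,4,5,6}  (accept∈set)
'c' @ 2: {7,8}
'a' @ 3: {1,5,6,9}  (accept∈set)
'c' @ 4: {7,8}
'a' @ 5: {1,5,6,9}  (accept∈set)
'c' @ 6: {7,8}
'a' @ 7: {1,5,6,9}  (accept∈set)
end set {1,5,6,9} — state 1 in

Answer: ACCEPT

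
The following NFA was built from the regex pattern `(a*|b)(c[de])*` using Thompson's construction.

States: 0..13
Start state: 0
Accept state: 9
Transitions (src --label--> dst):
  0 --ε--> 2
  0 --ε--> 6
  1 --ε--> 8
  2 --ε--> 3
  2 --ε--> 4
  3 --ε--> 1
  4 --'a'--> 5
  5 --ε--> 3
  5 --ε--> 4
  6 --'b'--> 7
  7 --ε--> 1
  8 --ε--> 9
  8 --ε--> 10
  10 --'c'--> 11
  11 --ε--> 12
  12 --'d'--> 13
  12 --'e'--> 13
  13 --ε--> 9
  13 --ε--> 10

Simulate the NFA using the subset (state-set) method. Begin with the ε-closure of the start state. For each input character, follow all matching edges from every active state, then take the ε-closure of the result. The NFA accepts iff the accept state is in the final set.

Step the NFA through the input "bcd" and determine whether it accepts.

S₀ = ε-closure({0}) = {0,1,2,3,4,6,8,9,10}
'b' @ 1: {1,7,8,9,10}  [accepting]
'c' @ 2: {11,12}
'd' @ 3: {9,10,13}  [accepting]
after full input: {9,10,13}  (accept=9 in)

Answer: ACCEPT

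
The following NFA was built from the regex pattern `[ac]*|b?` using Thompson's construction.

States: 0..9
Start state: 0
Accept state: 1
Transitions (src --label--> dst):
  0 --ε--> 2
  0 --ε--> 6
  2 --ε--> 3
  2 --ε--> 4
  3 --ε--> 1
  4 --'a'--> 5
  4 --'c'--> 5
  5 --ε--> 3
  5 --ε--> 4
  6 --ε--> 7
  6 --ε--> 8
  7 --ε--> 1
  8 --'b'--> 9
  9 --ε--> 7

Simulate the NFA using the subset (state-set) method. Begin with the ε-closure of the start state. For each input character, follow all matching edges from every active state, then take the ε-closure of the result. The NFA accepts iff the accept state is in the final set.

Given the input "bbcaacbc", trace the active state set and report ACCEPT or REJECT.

Answer: REJECT

Steps:
start: ε-closure({0}) = {0,1,2,3,4,6,7,8}
'b' @ 1: {1,7,9}  (accept∈set)
'b' @ 2: {}  — state set empty
rest 'caacbc' ignored (set empty)
final: {}; accept 1 not in set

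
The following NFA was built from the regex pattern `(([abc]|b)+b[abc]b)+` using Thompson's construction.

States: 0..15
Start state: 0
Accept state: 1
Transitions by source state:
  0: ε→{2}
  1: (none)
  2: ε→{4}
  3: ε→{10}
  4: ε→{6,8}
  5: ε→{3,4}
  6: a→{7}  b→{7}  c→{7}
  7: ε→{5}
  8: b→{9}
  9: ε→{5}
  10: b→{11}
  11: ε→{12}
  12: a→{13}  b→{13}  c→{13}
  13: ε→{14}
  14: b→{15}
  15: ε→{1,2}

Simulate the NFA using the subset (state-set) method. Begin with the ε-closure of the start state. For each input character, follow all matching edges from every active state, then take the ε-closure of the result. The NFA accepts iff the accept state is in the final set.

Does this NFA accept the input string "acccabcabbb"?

S₀ = ε-closure({0}) = {0,2,4,6,8}
'a' @ 1: {3,4,5,6,7,8,10}
'c' @ 2: {3,4,5,6,7,8,10}
'c' @ 3: {3,4,5,6,7,8,10}
'c' @ 4: {3,4,5,6,7,8,10}
'a' @ 5: {3,4,5,6,7,8,10}
'b' @ 6: {3,4,5,6,7,8,9,10,11,12}
'c' @ 7: {3,4,5,6,7,8,10,13,14}
'a' @ 8: {3,4,5,6,7,8,10}
'b' @ 9: {3,4,5,6,7,8,9,10,11,12}
'b' @ 10: {3,4,5,6,7,8,9,10,11,12,13,14}
'b' @ 11: {1,2,3,4,5,6,7,8,9,10,11,12,13,14,15}  (accept∈set)
end set {1,2,3,4,5,6,7,8,9,10,11,12,13,14,15} — state 1 in

Answer: ACCEPT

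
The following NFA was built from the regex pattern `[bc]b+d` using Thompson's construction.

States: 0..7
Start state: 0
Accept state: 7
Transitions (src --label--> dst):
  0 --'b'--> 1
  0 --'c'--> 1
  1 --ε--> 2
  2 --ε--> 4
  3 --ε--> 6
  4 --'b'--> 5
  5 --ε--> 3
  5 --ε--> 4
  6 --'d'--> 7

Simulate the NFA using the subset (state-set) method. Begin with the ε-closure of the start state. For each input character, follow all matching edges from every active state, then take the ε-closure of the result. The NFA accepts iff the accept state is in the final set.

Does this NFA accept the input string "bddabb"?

start: ε-closure({0}) = {0}
'b' @ 1: {1,2,4}
'd' @ 2: {}  — no active states
rest 'dabb' ignored (set empty)
final: {}; accept 7 not in set

Answer: REJECT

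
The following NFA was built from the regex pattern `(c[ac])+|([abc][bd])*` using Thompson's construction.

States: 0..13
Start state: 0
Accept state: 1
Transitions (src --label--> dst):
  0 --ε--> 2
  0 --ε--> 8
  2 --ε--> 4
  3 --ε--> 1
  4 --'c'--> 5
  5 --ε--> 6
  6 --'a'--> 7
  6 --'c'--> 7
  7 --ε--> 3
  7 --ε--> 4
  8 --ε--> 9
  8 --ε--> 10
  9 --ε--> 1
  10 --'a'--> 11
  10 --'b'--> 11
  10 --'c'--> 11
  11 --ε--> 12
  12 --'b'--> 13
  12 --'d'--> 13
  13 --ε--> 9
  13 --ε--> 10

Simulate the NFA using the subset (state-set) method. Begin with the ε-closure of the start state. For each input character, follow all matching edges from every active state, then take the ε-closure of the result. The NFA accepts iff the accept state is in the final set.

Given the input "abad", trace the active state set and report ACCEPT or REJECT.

Answer: ACCEPT

Derivation:
start: ε-closure({0}) = {0,1,2,4,8,9,10}
'a' @ 1: {11,12}
'b' @ 2: {1,9,10,13}  ✓accept
'a' @ 3: {11,12}
'd' @ 4: {1,9,10,13}  ✓accept
end set {1,9,10,13} — state 1 in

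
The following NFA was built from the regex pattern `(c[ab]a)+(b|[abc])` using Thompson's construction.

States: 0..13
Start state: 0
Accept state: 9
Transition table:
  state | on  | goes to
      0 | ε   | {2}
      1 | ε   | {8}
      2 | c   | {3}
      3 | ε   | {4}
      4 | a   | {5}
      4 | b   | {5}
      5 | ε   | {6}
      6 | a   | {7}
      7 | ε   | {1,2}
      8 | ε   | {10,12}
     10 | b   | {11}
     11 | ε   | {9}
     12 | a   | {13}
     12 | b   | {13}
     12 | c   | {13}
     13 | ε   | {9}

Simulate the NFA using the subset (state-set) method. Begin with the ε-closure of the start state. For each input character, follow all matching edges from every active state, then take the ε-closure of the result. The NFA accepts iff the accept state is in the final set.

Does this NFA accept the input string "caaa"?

S₀ = ε-closure({0}) = {0,2}
'c' @ 1: {3,4}
'a' @ 2: {5,6}
'a' @ 3: {1,2,7,8,10,12}
'a' @ 4: {9,13}  ✓accept
end set {9,13} — state 9 in

Answer: ACCEPT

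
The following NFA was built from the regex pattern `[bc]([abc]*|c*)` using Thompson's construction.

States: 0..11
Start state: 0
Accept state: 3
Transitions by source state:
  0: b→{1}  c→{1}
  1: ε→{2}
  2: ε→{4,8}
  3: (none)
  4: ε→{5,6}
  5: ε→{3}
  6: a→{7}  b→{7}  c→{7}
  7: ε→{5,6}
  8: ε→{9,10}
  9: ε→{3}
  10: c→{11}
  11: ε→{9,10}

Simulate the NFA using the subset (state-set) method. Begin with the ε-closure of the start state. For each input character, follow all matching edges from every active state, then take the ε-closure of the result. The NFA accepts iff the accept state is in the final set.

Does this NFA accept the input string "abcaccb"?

Answer: REJECT

Steps:
start: ε-closure({0}) = {0}
'a' @ 1: {}  — no active states
rest 'bcaccb' ignored (set empty)
after full input: {}  (accept=3 not in)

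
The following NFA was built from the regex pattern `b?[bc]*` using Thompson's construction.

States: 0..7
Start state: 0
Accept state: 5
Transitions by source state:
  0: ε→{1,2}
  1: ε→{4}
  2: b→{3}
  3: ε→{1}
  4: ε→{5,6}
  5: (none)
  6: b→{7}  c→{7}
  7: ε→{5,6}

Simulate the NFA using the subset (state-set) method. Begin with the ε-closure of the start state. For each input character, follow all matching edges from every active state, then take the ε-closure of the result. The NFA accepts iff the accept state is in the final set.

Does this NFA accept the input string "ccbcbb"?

initial (ε-close {0}): {0,1,2,4,5,6}
'c' @ 1: {5,6,7}  (accept∈set)
'c' @ 2: {5,6,7}  (accept∈set)
'b' @ 3: {5,6,7}  (accept∈set)
'c' @ 4: {5,6,7}  (accept∈set)
'b' @ 5: {5,6,7}  (accept∈set)
'b' @ 6: {5,6,7}  (accept∈set)
after full input: {5,6,7}  (accept=5 in)

Answer: ACCEPT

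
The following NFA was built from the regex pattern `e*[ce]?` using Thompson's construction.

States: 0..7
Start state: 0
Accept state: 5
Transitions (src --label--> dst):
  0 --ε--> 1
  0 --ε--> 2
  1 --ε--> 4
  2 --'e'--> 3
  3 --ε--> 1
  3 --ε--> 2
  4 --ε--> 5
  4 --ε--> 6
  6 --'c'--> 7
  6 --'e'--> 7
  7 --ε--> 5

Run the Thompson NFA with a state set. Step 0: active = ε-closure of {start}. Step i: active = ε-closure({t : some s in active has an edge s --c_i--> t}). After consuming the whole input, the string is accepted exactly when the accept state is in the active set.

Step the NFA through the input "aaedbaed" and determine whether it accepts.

S₀ = ε-closure({0}) = {0,1,2,4,5,6}
'a' @ 1: {}  — state set empty
rest 'aedbaed' ignored (set empty)
after full input: {}  (accept=5 not in)

Answer: REJECT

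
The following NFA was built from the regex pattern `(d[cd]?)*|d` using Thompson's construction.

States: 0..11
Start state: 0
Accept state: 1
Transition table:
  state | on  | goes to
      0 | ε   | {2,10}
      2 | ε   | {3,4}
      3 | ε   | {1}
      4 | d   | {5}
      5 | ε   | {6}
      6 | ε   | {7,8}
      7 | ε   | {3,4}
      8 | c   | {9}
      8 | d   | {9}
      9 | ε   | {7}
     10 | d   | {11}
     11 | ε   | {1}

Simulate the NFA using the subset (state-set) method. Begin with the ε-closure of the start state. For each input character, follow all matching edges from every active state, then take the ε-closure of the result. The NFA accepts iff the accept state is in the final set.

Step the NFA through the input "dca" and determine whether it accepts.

start: ε-closure({0}) = {0,1,2,3,4,10}
'd' @ 1: {1,3,4,5,6,7,8,11}  [accepting]
'c' @ 2: {1,3,4,7,9}  [accepting]
'a' @ 3: {}  — dead — no transitions
end set {} — state 1 not in

Answer: REJECT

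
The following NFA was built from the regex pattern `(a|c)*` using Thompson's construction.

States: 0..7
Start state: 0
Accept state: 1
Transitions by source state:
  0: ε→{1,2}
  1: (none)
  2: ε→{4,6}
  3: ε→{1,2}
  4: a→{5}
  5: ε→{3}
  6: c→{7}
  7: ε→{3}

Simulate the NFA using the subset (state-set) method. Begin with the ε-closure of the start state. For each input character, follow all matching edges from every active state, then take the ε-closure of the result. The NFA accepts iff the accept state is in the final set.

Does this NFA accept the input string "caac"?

initial (ε-close {0}): {0,1,2,4,6}
'c' @ 1: {1,2,3,4,6,7}  (accept∈set)
'a' @ 2: {1,2,3,4,5,6}  (accept∈set)
'a' @ 3: {1,2,3,4,5,6}  (accept∈set)
'c' @ 4: {1,2,3,4,6,7}  (accept∈set)
final: {1,2,3,4,6,7}; accept 1 in set

Answer: ACCEPT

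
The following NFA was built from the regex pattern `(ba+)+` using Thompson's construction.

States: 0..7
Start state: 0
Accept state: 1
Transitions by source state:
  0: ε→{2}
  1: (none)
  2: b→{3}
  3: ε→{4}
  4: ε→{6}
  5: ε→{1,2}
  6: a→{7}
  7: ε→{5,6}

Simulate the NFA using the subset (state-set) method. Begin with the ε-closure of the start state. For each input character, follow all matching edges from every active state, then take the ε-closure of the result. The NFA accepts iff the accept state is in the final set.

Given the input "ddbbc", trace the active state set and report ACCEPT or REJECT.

initial (ε-close {0}): {0,2}
'd' @ 1: {}  — dead — no transitions
rest 'dbbc' ignored (set empty)
after full input: {}  (accept=1 not in)

Answer: REJECT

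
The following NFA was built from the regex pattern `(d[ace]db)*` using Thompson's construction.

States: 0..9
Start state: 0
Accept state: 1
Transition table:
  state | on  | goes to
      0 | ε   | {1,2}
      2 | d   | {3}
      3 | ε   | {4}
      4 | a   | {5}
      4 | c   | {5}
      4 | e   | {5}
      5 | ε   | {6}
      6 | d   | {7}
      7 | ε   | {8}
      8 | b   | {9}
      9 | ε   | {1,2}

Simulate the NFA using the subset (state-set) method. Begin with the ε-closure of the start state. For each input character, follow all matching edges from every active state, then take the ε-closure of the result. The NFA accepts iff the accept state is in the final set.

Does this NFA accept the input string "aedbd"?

Answer: REJECT

Trace:
S₀ = ε-closure({0}) = {0,1,2}
'a' @ 1: {}  — state set empty
rest 'edbd' ignored (set empty)
after full input: {}  (accept=1 not in)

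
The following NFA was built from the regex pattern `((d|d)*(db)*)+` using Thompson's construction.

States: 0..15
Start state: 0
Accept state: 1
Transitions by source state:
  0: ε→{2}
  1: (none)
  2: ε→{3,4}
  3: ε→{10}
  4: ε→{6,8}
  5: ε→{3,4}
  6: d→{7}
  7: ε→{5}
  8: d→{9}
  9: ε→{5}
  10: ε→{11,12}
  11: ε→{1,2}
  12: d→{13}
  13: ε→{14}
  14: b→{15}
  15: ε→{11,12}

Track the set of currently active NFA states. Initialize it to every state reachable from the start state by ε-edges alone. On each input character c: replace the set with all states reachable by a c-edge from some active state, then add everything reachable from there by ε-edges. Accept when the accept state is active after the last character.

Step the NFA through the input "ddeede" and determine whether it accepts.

start: ε-closure({0}) = {0,1,2,3,4,6,8,10,11,12}
'd' @ 1: {1,2,3,4,5,6,7,8,9,10,11,12,13,14}  ✓accept
'd' @ 2: {1,2,3,4,5,6,7,8,9,10,11,12,13,14}  ✓accept
'e' @ 3: {}  — dead — no transitions
rest 'ede' ignored (set empty)
after full input: {}  (accept=1 not in)

Answer: REJECT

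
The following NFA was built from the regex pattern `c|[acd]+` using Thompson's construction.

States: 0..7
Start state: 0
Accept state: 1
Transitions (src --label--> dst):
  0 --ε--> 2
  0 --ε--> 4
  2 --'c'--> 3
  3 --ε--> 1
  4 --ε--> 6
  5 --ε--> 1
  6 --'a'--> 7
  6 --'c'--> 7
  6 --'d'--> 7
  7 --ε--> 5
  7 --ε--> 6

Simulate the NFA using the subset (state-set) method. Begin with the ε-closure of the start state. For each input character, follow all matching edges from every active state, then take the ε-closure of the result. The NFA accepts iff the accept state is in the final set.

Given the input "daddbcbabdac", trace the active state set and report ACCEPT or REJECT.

Answer: REJECT

Steps:
S₀ = ε-closure({0}) = {0,2,4,6}
'd' @ 1: {1,5,6,7}  (accept∈set)
'a' @ 2: {1,5,6,7}  (accept∈set)
'd' @ 3: {1,5,6,7}  (accept∈set)
'd' @ 4: {1,5,6,7}  (accept∈set)
'b' @ 5: {}  — dead — no transitions
rest 'cbabdac' ignored (set empty)
after full input: {}  (accept=1 not in)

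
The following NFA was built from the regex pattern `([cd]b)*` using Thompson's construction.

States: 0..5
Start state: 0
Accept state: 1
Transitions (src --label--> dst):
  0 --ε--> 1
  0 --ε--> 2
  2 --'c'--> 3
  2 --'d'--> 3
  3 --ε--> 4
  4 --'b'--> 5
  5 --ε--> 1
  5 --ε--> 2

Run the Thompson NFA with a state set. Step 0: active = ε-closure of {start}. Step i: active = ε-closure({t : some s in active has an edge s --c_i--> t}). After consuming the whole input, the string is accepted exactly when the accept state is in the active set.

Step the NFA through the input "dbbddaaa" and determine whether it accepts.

S₀ = ε-closure({0}) = {0,1,2}
'd' @ 1: {3,4}
'b' @ 2: {1,2,5}  (accept∈set)
'b' @ 3: {}  — dead — no transitions
rest 'ddaaa' ignored (set empty)
after full input: {}  (accept=1 not in)

Answer: REJECT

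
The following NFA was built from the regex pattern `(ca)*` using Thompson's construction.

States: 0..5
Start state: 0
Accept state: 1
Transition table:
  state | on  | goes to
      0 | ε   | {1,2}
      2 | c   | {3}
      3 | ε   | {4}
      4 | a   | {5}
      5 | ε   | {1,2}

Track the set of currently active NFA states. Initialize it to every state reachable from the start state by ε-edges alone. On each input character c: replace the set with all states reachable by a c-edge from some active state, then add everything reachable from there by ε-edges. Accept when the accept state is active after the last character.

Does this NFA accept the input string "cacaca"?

Answer: ACCEPT

Steps:
S₀ = ε-closure({0}) = {0,1,2}
'c' @ 1: {3,4}
'a' @ 2: {1,2,5}  ✓accept
'c' @ 3: {3,4}
'a' @ 4: {1,2,5}  ✓accept
'c' @ 5: {3,4}
'a' @ 6: {1,2,5}  ✓accept
after full input: {1,2,5}  (accept=1 in)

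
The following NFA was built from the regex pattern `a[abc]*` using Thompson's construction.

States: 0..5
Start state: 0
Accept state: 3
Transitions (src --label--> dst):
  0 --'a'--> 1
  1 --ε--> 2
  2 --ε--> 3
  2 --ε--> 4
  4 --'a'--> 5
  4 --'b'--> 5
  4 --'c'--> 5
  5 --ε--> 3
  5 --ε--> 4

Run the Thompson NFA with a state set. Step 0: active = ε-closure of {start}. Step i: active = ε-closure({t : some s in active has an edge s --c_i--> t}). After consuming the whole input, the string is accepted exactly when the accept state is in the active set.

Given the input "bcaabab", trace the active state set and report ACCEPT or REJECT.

Answer: REJECT

Steps:
initial (ε-close {0}): {0}
'b' @ 1: {}  — dead — no transitions
rest 'caabab' ignored (set empty)
final: {}; accept 3 not in set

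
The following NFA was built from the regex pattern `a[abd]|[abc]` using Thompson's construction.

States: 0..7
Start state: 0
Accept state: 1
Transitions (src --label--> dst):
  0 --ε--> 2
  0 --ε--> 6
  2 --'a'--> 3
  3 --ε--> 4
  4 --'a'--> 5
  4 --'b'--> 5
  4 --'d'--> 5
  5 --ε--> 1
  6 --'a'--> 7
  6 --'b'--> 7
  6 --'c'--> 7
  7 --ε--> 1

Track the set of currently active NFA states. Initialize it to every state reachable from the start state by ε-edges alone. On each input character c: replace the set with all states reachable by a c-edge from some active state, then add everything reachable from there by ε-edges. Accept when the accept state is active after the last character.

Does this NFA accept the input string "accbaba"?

start: ε-closure({0}) = {0,2,6}
'a' @ 1: {1,3,4,7}  (accept∈set)
'c' @ 2: {}  — no active states
rest 'cbaba' ignored (set empty)
end set {} — state 1 not in

Answer: REJECT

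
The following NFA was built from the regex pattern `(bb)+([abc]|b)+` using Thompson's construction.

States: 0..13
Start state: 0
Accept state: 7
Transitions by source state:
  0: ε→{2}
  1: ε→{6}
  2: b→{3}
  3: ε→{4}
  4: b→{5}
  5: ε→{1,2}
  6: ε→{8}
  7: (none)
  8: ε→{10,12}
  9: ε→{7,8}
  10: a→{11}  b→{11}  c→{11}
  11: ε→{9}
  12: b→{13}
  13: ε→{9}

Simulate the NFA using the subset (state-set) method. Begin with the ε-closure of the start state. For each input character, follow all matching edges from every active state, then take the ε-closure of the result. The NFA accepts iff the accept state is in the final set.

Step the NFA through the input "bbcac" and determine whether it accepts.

Answer: ACCEPT

Steps:
initial (ε-close {0}): {0,2}
'b' @ 1: {3,4}
'b' @ 2: {1,2,5,6,8,10,12}
'c' @ 3: {7,8,9,10,11,12}  (accept∈set)
'a' @ 4: {7,8,9,10,11,12}  (accept∈set)
'c' @ 5: {7,8,9,10,11,12}  (accept∈set)
end set {7,8,9,10,11,12} — state 7 in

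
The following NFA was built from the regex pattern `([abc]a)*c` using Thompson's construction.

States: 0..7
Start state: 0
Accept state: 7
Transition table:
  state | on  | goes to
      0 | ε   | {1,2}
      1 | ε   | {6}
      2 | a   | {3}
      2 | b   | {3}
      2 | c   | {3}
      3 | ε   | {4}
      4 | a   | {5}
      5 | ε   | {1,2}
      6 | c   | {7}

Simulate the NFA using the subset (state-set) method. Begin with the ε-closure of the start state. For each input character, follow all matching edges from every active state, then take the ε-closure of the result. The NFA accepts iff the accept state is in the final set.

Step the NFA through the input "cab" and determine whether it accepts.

initial (ε-close {0}): {0,1,2,6}
'c' @ 1: {3,4,7}  ✓accept
'a' @ 2: {1,2,5,6}
'b' @ 3: {3,4}
final: {3,4}; accept 7 not in set

Answer: REJECT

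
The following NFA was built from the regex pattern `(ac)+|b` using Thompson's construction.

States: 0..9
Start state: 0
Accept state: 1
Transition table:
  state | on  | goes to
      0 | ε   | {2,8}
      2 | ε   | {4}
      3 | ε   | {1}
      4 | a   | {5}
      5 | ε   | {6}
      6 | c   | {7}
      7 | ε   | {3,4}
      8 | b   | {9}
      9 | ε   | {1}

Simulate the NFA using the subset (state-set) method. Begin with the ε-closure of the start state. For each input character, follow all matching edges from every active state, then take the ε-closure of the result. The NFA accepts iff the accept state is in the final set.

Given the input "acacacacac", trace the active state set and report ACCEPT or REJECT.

Answer: ACCEPT

Steps:
start: ε-closure({0}) = {0,2,4,8}
'a' @ 1: {5,6}
'c' @ 2: {1,3,4,7}  [accepting]
'a' @ 3: {5,6}
'c' @ 4: {1,3,4,7}  [accepting]
'a' @ 5: {5,6}
'c' @ 6: {1,3,4,7}  [accepting]
'a' @ 7: {5,6}
'c' @ 8: {1,3,4,7}  [accepting]
'a' @ 9: {5,6}
'c' @ 10: {1,3,4,7}  [accepting]
after full input: {1,3,4,7}  (accept=1 in)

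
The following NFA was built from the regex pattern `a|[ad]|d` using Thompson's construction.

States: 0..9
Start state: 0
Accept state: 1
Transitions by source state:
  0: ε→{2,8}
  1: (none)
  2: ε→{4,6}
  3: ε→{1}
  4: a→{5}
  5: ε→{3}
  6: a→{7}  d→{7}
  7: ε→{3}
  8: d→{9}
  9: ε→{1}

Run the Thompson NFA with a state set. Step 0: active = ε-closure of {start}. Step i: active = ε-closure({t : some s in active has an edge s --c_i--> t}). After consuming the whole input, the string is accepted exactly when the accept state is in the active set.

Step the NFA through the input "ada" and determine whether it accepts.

start: ε-closure({0}) = {0,2,4,6,8}
'a' @ 1: {1,3,5,7}  ✓accept
'd' @ 2: {}  — no active states
rest 'a' ignored (set empty)
end set {} — state 1 not in

Answer: REJECT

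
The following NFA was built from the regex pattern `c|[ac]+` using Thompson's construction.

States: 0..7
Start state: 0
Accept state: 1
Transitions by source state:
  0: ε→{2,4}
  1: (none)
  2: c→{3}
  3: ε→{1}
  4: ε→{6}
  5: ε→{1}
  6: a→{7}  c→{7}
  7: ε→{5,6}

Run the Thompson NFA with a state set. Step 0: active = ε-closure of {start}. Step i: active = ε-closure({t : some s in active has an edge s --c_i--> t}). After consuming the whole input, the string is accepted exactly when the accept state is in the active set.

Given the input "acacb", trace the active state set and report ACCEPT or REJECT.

start: ε-closure({0}) = {0,2,4,6}
'a' @ 1: {1,5,6,7}  (accept∈set)
'c' @ 2: {1,5,6,7}  (accept∈set)
'a' @ 3: {1,5,6,7}  (accept∈set)
'c' @ 4: {1,5,6,7}  (accept∈set)
'b' @ 5: {}  — no active states
end set {} — state 1 not in

Answer: REJECT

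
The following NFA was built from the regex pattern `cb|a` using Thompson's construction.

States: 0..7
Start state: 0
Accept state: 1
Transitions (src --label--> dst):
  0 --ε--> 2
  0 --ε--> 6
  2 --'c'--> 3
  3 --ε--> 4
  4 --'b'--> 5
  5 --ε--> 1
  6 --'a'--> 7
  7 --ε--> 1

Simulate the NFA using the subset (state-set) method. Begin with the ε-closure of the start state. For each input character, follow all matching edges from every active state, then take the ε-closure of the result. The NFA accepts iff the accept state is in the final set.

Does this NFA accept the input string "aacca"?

start: ε-closure({0}) = {0,2,6}
'a' @ 1: {1,7}  ✓accept
'a' @ 2: {}  — dead — no transitions
rest 'cca' ignored (set empty)
after full input: {}  (accept=1 not in)

Answer: REJECT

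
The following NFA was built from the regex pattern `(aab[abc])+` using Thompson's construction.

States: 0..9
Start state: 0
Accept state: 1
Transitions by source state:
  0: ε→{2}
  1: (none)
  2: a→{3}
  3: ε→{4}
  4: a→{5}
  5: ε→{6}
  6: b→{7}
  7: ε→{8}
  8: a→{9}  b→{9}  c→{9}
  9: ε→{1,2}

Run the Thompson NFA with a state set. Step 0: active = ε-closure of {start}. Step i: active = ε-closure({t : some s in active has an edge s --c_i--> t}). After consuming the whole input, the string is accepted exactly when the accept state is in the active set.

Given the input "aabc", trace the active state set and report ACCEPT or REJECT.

Answer: ACCEPT

Steps:
S₀ = ε-closure({0}) = {0,2}
'a' @ 1: {3,4}
'a' @ 2: {5,6}
'b' @ 3: {7,8}
'c' @ 4: {1,2,9}  [accepting]
end set {1,2,9} — state 1 in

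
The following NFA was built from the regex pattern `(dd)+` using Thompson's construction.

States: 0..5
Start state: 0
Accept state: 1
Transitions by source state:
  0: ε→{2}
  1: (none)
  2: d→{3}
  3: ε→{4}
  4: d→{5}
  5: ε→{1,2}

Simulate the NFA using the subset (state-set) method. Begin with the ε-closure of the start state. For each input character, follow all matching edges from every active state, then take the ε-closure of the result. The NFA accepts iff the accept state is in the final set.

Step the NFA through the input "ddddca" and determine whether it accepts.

Answer: REJECT

Derivation:
start: ε-closure({0}) = {0,2}
'd' @ 1: {3,4}
'd' @ 2: {1,2,5}  ✓accept
'd' @ 3: {3,4}
'd' @ 4: {1,2,5}  ✓accept
'c' @ 5: {}  — state set empty
rest 'a' ignored (set empty)
end set {} — state 1 not in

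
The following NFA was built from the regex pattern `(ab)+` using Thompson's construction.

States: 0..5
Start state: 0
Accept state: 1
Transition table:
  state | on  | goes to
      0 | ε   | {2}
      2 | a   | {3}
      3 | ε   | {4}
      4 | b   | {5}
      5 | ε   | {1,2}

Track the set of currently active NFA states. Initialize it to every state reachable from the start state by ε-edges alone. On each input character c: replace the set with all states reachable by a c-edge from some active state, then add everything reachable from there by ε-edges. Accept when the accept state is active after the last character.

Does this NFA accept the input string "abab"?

Answer: ACCEPT

Steps:
start: ε-closure({0}) = {0,2}
'a' @ 1: {3,4}
'b' @ 2: {1,2,5}  [accepting]
'a' @ 3: {3,4}
'b' @ 4: {1,2,5}  [accepting]
end set {1,2,5} — state 1 in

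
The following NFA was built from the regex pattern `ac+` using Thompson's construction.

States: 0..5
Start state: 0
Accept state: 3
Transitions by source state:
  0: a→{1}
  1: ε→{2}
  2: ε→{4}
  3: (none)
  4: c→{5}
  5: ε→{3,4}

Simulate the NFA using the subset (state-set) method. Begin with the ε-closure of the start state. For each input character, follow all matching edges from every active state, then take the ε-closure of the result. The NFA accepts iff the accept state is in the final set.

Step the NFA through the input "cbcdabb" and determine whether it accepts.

start: ε-closure({0}) = {0}
'c' @ 1: {}  — state set empty
rest 'bcdabb' ignored (set empty)
after full input: {}  (accept=3 not in)

Answer: REJECT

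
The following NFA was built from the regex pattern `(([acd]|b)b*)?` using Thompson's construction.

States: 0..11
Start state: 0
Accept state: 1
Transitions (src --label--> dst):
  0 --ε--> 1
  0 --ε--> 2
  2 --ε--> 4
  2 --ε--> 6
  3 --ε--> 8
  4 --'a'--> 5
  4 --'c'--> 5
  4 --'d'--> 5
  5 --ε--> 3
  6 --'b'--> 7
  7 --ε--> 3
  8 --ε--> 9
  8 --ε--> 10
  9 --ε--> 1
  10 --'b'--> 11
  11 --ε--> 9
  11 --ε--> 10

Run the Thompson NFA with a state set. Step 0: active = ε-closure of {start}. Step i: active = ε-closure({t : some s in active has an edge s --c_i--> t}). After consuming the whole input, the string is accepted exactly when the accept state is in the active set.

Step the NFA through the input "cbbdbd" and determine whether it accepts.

Answer: REJECT

Steps:
start: ε-closure({0}) = {0,1,2,4,6}
'c' @ 1: {1,3,5,8,9,10}  (accept∈set)
'b' @ 2: {1,9,10,11}  (accept∈set)
'b' @ 3: {1,9,10,11}  (accept∈set)
'd' @ 4: {}  — no active states
rest 'bd' ignored (set empty)
final: {}; accept 1 not in set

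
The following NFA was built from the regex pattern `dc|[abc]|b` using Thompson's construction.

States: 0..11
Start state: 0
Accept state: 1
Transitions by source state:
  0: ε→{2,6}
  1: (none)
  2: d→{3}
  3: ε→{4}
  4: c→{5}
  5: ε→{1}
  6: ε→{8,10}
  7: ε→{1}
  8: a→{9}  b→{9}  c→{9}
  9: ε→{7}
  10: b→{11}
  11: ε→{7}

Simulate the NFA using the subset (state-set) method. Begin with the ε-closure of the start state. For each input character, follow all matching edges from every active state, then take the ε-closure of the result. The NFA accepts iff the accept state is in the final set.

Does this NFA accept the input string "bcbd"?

Answer: REJECT

Steps:
S₀ = ε-closure({0}) = {0,2,6,8,10}
'b' @ 1: {1,7,9,11}  (accept∈set)
'c' @ 2: {}  — state set empty
rest 'bd' ignored (set empty)
end set {} — state 1 not in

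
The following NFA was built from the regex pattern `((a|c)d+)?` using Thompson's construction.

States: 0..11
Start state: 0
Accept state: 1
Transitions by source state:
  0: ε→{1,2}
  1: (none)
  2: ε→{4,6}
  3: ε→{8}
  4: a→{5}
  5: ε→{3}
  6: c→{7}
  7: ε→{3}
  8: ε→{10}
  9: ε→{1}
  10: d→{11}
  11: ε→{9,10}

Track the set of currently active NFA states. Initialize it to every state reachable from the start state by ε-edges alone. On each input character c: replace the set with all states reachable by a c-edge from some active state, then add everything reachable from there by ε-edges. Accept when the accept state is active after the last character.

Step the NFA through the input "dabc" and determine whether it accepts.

Answer: REJECT

Derivation:
initial (ε-close {0}): {0,1,2,4,6}
'd' @ 1: {}  — state set empty
rest 'abc' ignored (set empty)
after full input: {}  (accept=1 not in)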